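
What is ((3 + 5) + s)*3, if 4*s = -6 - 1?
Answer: 75/4 ≈ 18.750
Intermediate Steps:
s = -7/4 (s = (-6 - 1)/4 = (¼)*(-7) = -7/4 ≈ -1.7500)
((3 + 5) + s)*3 = ((3 + 5) - 7/4)*3 = (8 - 7/4)*3 = (25/4)*3 = 75/4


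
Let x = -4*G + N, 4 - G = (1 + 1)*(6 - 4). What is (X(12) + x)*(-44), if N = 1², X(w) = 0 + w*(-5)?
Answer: 2596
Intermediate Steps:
G = 0 (G = 4 - (1 + 1)*(6 - 4) = 4 - 2*2 = 4 - 1*4 = 4 - 4 = 0)
X(w) = -5*w (X(w) = 0 - 5*w = -5*w)
N = 1
x = 1 (x = -4*0 + 1 = 0 + 1 = 1)
(X(12) + x)*(-44) = (-5*12 + 1)*(-44) = (-60 + 1)*(-44) = -59*(-44) = 2596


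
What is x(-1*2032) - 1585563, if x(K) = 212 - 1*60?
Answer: -1585411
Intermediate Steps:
x(K) = 152 (x(K) = 212 - 60 = 152)
x(-1*2032) - 1585563 = 152 - 1585563 = -1585411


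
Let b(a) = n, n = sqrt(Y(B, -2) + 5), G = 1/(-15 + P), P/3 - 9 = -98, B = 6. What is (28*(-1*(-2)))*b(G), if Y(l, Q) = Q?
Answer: 56*sqrt(3) ≈ 96.995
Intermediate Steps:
P = -267 (P = 27 + 3*(-98) = 27 - 294 = -267)
G = -1/282 (G = 1/(-15 - 267) = 1/(-282) = -1/282 ≈ -0.0035461)
n = sqrt(3) (n = sqrt(-2 + 5) = sqrt(3) ≈ 1.7320)
b(a) = sqrt(3)
(28*(-1*(-2)))*b(G) = (28*(-1*(-2)))*sqrt(3) = (28*2)*sqrt(3) = 56*sqrt(3)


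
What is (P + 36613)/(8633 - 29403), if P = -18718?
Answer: -3579/4154 ≈ -0.86158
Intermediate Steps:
(P + 36613)/(8633 - 29403) = (-18718 + 36613)/(8633 - 29403) = 17895/(-20770) = 17895*(-1/20770) = -3579/4154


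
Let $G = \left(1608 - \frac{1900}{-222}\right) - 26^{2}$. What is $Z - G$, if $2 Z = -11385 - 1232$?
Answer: $- \frac{1609291}{222} \approx -7249.1$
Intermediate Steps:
$G = \frac{104402}{111}$ ($G = \left(1608 - 1900 \left(- \frac{1}{222}\right)\right) - 676 = \left(1608 - - \frac{950}{111}\right) - 676 = \left(1608 + \frac{950}{111}\right) - 676 = \frac{179438}{111} - 676 = \frac{104402}{111} \approx 940.56$)
$Z = - \frac{12617}{2}$ ($Z = \frac{-11385 - 1232}{2} = \frac{1}{2} \left(-12617\right) = - \frac{12617}{2} \approx -6308.5$)
$Z - G = - \frac{12617}{2} - \frac{104402}{111} = - \frac{1609291}{222}$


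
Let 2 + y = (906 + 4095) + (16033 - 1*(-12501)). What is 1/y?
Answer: 1/33533 ≈ 2.9821e-5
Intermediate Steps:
y = 33533 (y = -2 + ((906 + 4095) + (16033 - 1*(-12501))) = -2 + (5001 + (16033 + 12501)) = -2 + (5001 + 28534) = -2 + 33535 = 33533)
1/y = 1/33533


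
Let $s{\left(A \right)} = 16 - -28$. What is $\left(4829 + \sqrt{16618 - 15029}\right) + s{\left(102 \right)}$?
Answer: $4873 + \sqrt{1589} \approx 4912.9$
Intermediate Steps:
$s{\left(A \right)} = 44$ ($s{\left(A \right)} = 16 + 28 = 44$)
$\left(4829 + \sqrt{16618 - 15029}\right) + s{\left(102 \right)} = \left(4829 + \sqrt{16618 - 15029}\right) + 44 = \left(4829 + \sqrt{1589}\right) + 44 = 4873 + \sqrt{1589}$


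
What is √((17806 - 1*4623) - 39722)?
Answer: I*√26539 ≈ 162.91*I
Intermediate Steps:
√((17806 - 1*4623) - 39722) = √((17806 - 4623) - 39722) = √(13183 - 39722) = √(-26539) = I*√26539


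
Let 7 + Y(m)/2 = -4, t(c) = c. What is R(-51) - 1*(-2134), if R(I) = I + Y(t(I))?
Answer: 2061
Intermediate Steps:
Y(m) = -22 (Y(m) = -14 + 2*(-4) = -14 - 8 = -22)
R(I) = -22 + I (R(I) = I - 22 = -22 + I)
R(-51) - 1*(-2134) = (-22 - 51) - 1*(-2134) = -73 + 2134 = 2061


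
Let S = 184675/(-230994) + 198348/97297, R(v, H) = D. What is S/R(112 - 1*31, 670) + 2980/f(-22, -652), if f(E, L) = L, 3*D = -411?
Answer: -2298452611278401/501889743481158 ≈ -4.5796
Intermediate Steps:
D = -137 (D = (⅓)*(-411) = -137)
R(v, H) = -137
S = 27848874437/22475023218 (S = 184675*(-1/230994) + 198348*(1/97297) = -184675/230994 + 198348/97297 = 27848874437/22475023218 ≈ 1.2391)
S/R(112 - 1*31, 670) + 2980/f(-22, -652) = (27848874437/22475023218)/(-137) + 2980/(-652) = (27848874437/22475023218)*(-1/137) + 2980*(-1/652) = -27848874437/3079078180866 - 745/163 = -2298452611278401/501889743481158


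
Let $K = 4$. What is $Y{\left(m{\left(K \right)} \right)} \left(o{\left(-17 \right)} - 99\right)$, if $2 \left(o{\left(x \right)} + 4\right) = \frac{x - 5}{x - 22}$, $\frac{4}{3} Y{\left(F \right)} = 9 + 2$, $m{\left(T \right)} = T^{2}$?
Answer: $- \frac{22033}{26} \approx -847.42$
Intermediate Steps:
$Y{\left(F \right)} = \frac{33}{4}$ ($Y{\left(F \right)} = \frac{3 \left(9 + 2\right)}{4} = \frac{3}{4} \cdot 11 = \frac{33}{4}$)
$o{\left(x \right)} = -4 + \frac{-5 + x}{2 \left(-22 + x\right)}$ ($o{\left(x \right)} = -4 + \frac{\left(x - 5\right) \frac{1}{x - 22}}{2} = -4 + \frac{\left(-5 + x\right) \frac{1}{-22 + x}}{2} = -4 + \frac{\frac{1}{-22 + x} \left(-5 + x\right)}{2} = -4 + \frac{-5 + x}{2 \left(-22 + x\right)}$)
$Y{\left(m{\left(K \right)} \right)} \left(o{\left(-17 \right)} - 99\right) = \frac{33 \left(\frac{171 - -119}{2 \left(-22 - 17\right)} - 99\right)}{4} = \frac{33 \left(\frac{171 + 119}{2 \left(-39\right)} - 99\right)}{4} = \frac{33 \left(\frac{1}{2} \left(- \frac{1}{39}\right) 290 - 99\right)}{4} = \frac{33 \left(- \frac{145}{39} - 99\right)}{4} = \frac{33}{4} \left(- \frac{4006}{39}\right) = - \frac{22033}{26}$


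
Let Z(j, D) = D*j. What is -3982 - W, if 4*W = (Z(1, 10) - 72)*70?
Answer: -2897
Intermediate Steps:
W = -1085 (W = ((10*1 - 72)*70)/4 = ((10 - 72)*70)/4 = (-62*70)/4 = (¼)*(-4340) = -1085)
-3982 - W = -3982 - 1*(-1085) = -3982 + 1085 = -2897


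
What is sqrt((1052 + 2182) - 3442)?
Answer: 4*I*sqrt(13) ≈ 14.422*I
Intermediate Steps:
sqrt((1052 + 2182) - 3442) = sqrt(3234 - 3442) = sqrt(-208) = 4*I*sqrt(13)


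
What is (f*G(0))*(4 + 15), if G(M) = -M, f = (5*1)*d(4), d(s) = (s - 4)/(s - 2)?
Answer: 0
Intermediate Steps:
d(s) = (-4 + s)/(-2 + s)
f = 0 (f = (5*1)*((-4 + 4)/(-2 + 4)) = 5*(0/2) = 5*((½)*0) = 5*0 = 0)
(f*G(0))*(4 + 15) = (0*(-1*0))*(4 + 15) = (0*0)*19 = 0*19 = 0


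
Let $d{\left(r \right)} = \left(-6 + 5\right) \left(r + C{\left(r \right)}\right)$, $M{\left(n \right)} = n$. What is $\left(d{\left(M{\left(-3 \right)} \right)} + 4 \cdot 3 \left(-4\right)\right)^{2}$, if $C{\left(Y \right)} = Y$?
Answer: $1764$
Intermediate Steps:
$d{\left(r \right)} = - 2 r$ ($d{\left(r \right)} = \left(-6 + 5\right) \left(r + r\right) = - 2 r$)
$\left(d{\left(M{\left(-3 \right)} \right)} + 4 \cdot 3 \left(-4\right)\right)^{2} = \left(\left(-2\right) \left(-3\right) + 4 \cdot 3 \left(-4\right)\right)^{2} = \left(6 + 12 \left(-4\right)\right)^{2} = \left(6 - 48\right)^{2} = \left(-42\right)^{2} = 1764$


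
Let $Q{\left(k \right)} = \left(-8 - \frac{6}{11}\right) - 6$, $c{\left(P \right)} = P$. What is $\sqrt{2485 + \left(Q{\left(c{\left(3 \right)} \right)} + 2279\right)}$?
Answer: $\frac{2 \sqrt{143671}}{11} \approx 68.916$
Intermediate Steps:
$Q{\left(k \right)} = - \frac{160}{11}$ ($Q{\left(k \right)} = \left(-8 - \frac{6}{11}\right) - 6 = - \frac{94}{11} - 6 = - \frac{160}{11}$)
$\sqrt{2485 + \left(Q{\left(c{\left(3 \right)} \right)} + 2279\right)} = \sqrt{2485 + \left(- \frac{160}{11} + 2279\right)} = \sqrt{2485 + \frac{24909}{11}} = \sqrt{\frac{52244}{11}} = \frac{2 \sqrt{143671}}{11}$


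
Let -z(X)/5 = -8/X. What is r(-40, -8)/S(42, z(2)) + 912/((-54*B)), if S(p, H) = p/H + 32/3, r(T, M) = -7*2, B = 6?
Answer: -40448/10341 ≈ -3.9114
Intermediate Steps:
r(T, M) = -14
z(X) = 40/X (z(X) = -(-40)/X = 40/X)
S(p, H) = 32/3 + p/H (S(p, H) = p/H + 32*(⅓) = p/H + 32/3 = 32/3 + p/H)
r(-40, -8)/S(42, z(2)) + 912/((-54*B)) = -14/(32/3 + 42/((40/2))) + 912/((-54*6)) = -14/(32/3 + 42/((40*(½)))) + 912/(-324) = -14/(32/3 + 42/20) + 912*(-1/324) = -14/(32/3 + 42*(1/20)) - 76/27 = -14/(32/3 + 21/10) - 76/27 = -14/383/30 - 76/27 = -14*30/383 - 76/27 = -420/383 - 76/27 = -40448/10341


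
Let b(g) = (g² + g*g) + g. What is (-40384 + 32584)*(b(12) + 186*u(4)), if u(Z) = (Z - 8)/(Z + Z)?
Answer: -1614600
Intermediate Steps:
u(Z) = (-8 + Z)/(2*Z) (u(Z) = (-8 + Z)/((2*Z)) = (-8 + Z)*(1/(2*Z)) = (-8 + Z)/(2*Z))
b(g) = g + 2*g² (b(g) = (g² + g²) + g = 2*g² + g = g + 2*g²)
(-40384 + 32584)*(b(12) + 186*u(4)) = (-40384 + 32584)*(12*(1 + 2*12) + 186*((½)*(-8 + 4)/4)) = -7800*(12*(1 + 24) + 186*((½)*(¼)*(-4))) = -7800*(12*25 + 186*(-½)) = -7800*(300 - 93) = -7800*207 = -1614600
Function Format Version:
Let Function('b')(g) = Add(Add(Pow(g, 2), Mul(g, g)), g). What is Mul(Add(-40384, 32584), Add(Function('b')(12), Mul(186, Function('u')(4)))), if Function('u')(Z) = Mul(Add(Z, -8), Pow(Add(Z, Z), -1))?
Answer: -1614600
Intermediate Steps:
Function('u')(Z) = Mul(Rational(1, 2), Pow(Z, -1), Add(-8, Z)) (Function('u')(Z) = Mul(Add(-8, Z), Pow(Mul(2, Z), -1)) = Mul(Add(-8, Z), Mul(Rational(1, 2), Pow(Z, -1))) = Mul(Rational(1, 2), Pow(Z, -1), Add(-8, Z)))
Function('b')(g) = Add(g, Mul(2, Pow(g, 2))) (Function('b')(g) = Add(Add(Pow(g, 2), Pow(g, 2)), g) = Add(Mul(2, Pow(g, 2)), g) = Add(g, Mul(2, Pow(g, 2))))
Mul(Add(-40384, 32584), Add(Function('b')(12), Mul(186, Function('u')(4)))) = Mul(Add(-40384, 32584), Add(Mul(12, Add(1, Mul(2, 12))), Mul(186, Mul(Rational(1, 2), Pow(4, -1), Add(-8, 4))))) = Mul(-7800, Add(Mul(12, Add(1, 24)), Mul(186, Mul(Rational(1, 2), Rational(1, 4), -4)))) = Mul(-7800, Add(Mul(12, 25), Mul(186, Rational(-1, 2)))) = Mul(-7800, Add(300, -93)) = Mul(-7800, 207) = -1614600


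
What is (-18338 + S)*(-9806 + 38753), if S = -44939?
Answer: -1831679319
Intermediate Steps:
(-18338 + S)*(-9806 + 38753) = (-18338 - 44939)*(-9806 + 38753) = -63277*28947 = -1831679319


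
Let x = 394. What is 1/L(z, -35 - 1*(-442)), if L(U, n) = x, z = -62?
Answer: 1/394 ≈ 0.0025381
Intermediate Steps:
L(U, n) = 394
1/L(z, -35 - 1*(-442)) = 1/394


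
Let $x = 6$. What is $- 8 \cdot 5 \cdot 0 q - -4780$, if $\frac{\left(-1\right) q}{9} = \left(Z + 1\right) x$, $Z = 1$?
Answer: $4780$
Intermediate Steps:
$q = -108$ ($q = - 9 \left(1 + 1\right) 6 = - 9 \cdot 2 \cdot 6 = \left(-9\right) 12 = -108$)
$- 8 \cdot 5 \cdot 0 q - -4780 = - 8 \cdot 5 \cdot 0 \left(-108\right) - -4780 = \left(-8\right) 0 \left(-108\right) + 4780 = 0 \left(-108\right) + 4780 = 0 + 4780 = 4780$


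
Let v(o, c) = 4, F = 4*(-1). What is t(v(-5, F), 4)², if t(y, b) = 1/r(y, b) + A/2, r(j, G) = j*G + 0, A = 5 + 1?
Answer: 2401/256 ≈ 9.3789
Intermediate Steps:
F = -4
A = 6
r(j, G) = G*j (r(j, G) = G*j + 0 = G*j)
t(y, b) = 3 + 1/(b*y) (t(y, b) = 1/(b*y) + 6/2 = 1*(1/(b*y)) + 6*(½) = 1/(b*y) + 3 = 3 + 1/(b*y))
t(v(-5, F), 4)² = (3 + 1/(4*4))² = (3 + (¼)*(¼))² = (3 + 1/16)² = (49/16)² = 2401/256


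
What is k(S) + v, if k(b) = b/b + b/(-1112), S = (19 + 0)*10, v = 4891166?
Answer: 2719488757/556 ≈ 4.8912e+6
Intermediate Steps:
S = 190 (S = 19*10 = 190)
k(b) = 1 - b/1112 (k(b) = 1 + b*(-1/1112) = 1 - b/1112)
k(S) + v = (1 - 1/1112*190) + 4891166 = (1 - 95/556) + 4891166 = 461/556 + 4891166 = 2719488757/556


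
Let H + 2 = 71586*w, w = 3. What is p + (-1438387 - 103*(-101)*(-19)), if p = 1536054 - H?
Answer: -314746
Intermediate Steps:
H = 214756 (H = -2 + 71586*3 = -2 + 214758 = 214756)
p = 1321298 (p = 1536054 - 1*214756 = 1536054 - 214756 = 1321298)
p + (-1438387 - 103*(-101)*(-19)) = 1321298 + (-1438387 - 103*(-101)*(-19)) = 1321298 + (-1438387 - (-10403)*(-19)) = 1321298 + (-1438387 - 1*197657) = 1321298 + (-1438387 - 197657) = 1321298 - 1636044 = -314746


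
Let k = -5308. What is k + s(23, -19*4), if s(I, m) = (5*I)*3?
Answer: -4963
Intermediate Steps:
s(I, m) = 15*I
k + s(23, -19*4) = -5308 + 15*23 = -5308 + 345 = -4963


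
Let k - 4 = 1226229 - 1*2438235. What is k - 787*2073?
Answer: -2843453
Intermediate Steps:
k = -1212002 (k = 4 + (1226229 - 1*2438235) = 4 + (1226229 - 2438235) = 4 - 1212006 = -1212002)
k - 787*2073 = -1212002 - 787*2073 = -1212002 - 1631451 = -2843453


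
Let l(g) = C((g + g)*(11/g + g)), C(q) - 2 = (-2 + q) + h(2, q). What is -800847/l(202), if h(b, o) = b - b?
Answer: -88983/9070 ≈ -9.8107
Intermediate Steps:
h(b, o) = 0
C(q) = q (C(q) = 2 + ((-2 + q) + 0) = 2 + (-2 + q) = q)
l(g) = 2*g*(g + 11/g) (l(g) = (g + g)*(11/g + g) = (2*g)*(g + 11/g) = 2*g*(g + 11/g))
-800847/l(202) = -800847/(22 + 2*202²) = -800847/(22 + 2*40804) = -800847/(22 + 81608) = -800847/81630 = -800847*1/81630 = -88983/9070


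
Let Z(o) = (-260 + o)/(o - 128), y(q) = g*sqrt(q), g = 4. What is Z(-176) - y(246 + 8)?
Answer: 109/76 - 4*sqrt(254) ≈ -62.315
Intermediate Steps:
y(q) = 4*sqrt(q)
Z(o) = (-260 + o)/(-128 + o)
Z(-176) - y(246 + 8) = (-260 - 176)/(-128 - 176) - 4*sqrt(246 + 8) = -436/(-304) - 4*sqrt(254) = -1/304*(-436) - 4*sqrt(254) = 109/76 - 4*sqrt(254)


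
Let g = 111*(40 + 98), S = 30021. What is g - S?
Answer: -14703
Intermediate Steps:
g = 15318 (g = 111*138 = 15318)
g - S = 15318 - 1*30021 = 15318 - 30021 = -14703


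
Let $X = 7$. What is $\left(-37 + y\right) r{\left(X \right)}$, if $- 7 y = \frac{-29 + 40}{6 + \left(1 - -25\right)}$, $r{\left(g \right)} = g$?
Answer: $- \frac{8299}{32} \approx -259.34$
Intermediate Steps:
$y = - \frac{11}{224}$ ($y = - \frac{\left(-29 + 40\right) \frac{1}{6 + \left(1 - -25\right)}}{7} = - \frac{11 \frac{1}{6 + \left(1 + 25\right)}}{7} = - \frac{11 \frac{1}{6 + 26}}{7} = - \frac{11 \cdot \frac{1}{32}}{7} = \left(- \frac{1}{7}\right) \frac{11}{32} = - \frac{11}{224} \approx -0.049107$)
$\left(-37 + y\right) r{\left(X \right)} = \left(-37 - \frac{11}{224}\right) 7 = \left(- \frac{8299}{224}\right) 7 = - \frac{8299}{32}$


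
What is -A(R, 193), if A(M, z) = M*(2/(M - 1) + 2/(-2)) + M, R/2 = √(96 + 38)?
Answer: -1072/535 - 4*√134/535 ≈ -2.0903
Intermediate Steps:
R = 2*√134 (R = 2*√(96 + 38) = 2*√134 ≈ 23.152)
A(M, z) = M + M*(-1 + 2/(-1 + M)) (A(M, z) = M*(2/(-1 + M) + 2*(-½)) + M = M*(2/(-1 + M) - 1) + M = M*(-1 + 2/(-1 + M)) + M = M + M*(-1 + 2/(-1 + M)))
-A(R, 193) = -2*2*√134/(-1 + 2*√134) = -4*√134/(-1 + 2*√134)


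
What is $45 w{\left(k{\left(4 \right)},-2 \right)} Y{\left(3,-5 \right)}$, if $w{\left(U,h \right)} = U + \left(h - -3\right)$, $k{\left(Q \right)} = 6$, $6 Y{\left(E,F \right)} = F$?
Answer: $- \frac{525}{2} \approx -262.5$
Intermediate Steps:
$Y{\left(E,F \right)} = \frac{F}{6}$
$w{\left(U,h \right)} = 3 + U + h$ ($w{\left(U,h \right)} = U + \left(h + 3\right) = U + \left(3 + h\right) = 3 + U + h$)
$45 w{\left(k{\left(4 \right)},-2 \right)} Y{\left(3,-5 \right)} = 45 \left(3 + 6 - 2\right) \frac{1}{6} \left(-5\right) = 45 \cdot 7 \left(- \frac{5}{6}\right) = 315 \left(- \frac{5}{6}\right) = - \frac{525}{2}$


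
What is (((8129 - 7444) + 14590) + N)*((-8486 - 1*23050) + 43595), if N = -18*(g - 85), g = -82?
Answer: 220450579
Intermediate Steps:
N = 3006 (N = -18*(-82 - 85) = -18*(-167) = 3006)
(((8129 - 7444) + 14590) + N)*((-8486 - 1*23050) + 43595) = (((8129 - 7444) + 14590) + 3006)*((-8486 - 1*23050) + 43595) = ((685 + 14590) + 3006)*((-8486 - 23050) + 43595) = (15275 + 3006)*(-31536 + 43595) = 18281*12059 = 220450579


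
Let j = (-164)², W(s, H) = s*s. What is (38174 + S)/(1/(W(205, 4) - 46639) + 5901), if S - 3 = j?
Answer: 300246822/27227213 ≈ 11.027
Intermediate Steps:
W(s, H) = s²
j = 26896
S = 26899 (S = 3 + 26896 = 26899)
(38174 + S)/(1/(W(205, 4) - 46639) + 5901) = (38174 + 26899)/(1/(205² - 46639) + 5901) = 65073/(1/(42025 - 46639) + 5901) = 65073/(1/(-4614) + 5901) = 65073/(-1/4614 + 5901) = 65073/(27227213/4614) = 65073*(4614/27227213) = 300246822/27227213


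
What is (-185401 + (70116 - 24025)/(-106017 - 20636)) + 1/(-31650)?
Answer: -743193872704253/4008567450 ≈ -1.8540e+5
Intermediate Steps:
(-185401 + (70116 - 24025)/(-106017 - 20636)) + 1/(-31650) = (-185401 + 46091/(-126653)) - 1/31650 = (-185401 + 46091*(-1/126653)) - 1/31650 = (-185401 - 46091/126653) - 1/31650 = -23481638944/126653 - 1/31650 = -743193872704253/4008567450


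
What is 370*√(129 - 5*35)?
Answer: 370*I*√46 ≈ 2509.5*I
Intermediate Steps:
370*√(129 - 5*35) = 370*√(129 - 175) = 370*√(-46) = 370*(I*√46) = 370*I*√46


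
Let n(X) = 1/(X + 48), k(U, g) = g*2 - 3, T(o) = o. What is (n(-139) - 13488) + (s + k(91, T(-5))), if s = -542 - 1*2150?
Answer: -1473564/91 ≈ -16193.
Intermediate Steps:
s = -2692 (s = -542 - 2150 = -2692)
k(U, g) = -3 + 2*g (k(U, g) = 2*g - 3 = -3 + 2*g)
n(X) = 1/(48 + X)
(n(-139) - 13488) + (s + k(91, T(-5))) = (1/(48 - 139) - 13488) + (-2692 + (-3 + 2*(-5))) = (1/(-91) - 13488) + (-2692 + (-3 - 10)) = (-1/91 - 13488) + (-2692 - 13) = -1227409/91 - 2705 = -1473564/91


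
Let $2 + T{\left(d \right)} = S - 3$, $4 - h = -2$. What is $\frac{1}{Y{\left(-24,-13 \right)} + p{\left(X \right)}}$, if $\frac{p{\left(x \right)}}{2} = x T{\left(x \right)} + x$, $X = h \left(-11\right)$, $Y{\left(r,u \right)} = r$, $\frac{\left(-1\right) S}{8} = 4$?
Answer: $\frac{1}{4728} \approx 0.00021151$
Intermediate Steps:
$h = 6$ ($h = 4 - -2 = 4 + 2 = 6$)
$S = -32$ ($S = \left(-8\right) 4 = -32$)
$T{\left(d \right)} = -37$ ($T{\left(d \right)} = -2 - 35 = -37$)
$X = -66$ ($X = 6 \left(-11\right) = -66$)
$p{\left(x \right)} = - 72 x$ ($p{\left(x \right)} = 2 \left(x \left(-37\right) + x\right) = 2 \left(- 37 x + x\right) = 2 \left(- 36 x\right) = - 72 x$)
$\frac{1}{Y{\left(-24,-13 \right)} + p{\left(X \right)}} = \frac{1}{-24 - -4752} = \frac{1}{-24 + 4752} = \frac{1}{4728}$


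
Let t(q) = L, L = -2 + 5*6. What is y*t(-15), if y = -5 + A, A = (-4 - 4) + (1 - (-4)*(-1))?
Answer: -448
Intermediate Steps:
L = 28 (L = -2 + 30 = 28)
A = -11 (A = -8 + (1 - 1*4) = -8 + (1 - 4) = -8 - 3 = -11)
t(q) = 28
y = -16 (y = -5 - 11 = -16)
y*t(-15) = -16*28 = -448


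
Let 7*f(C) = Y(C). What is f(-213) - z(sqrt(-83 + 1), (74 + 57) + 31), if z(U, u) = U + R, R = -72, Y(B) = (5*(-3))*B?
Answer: 3699/7 - I*sqrt(82) ≈ 528.43 - 9.0554*I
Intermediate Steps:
Y(B) = -15*B
f(C) = -15*C/7 (f(C) = (-15*C)/7 = -15*C/7)
z(U, u) = -72 + U (z(U, u) = U - 72 = -72 + U)
f(-213) - z(sqrt(-83 + 1), (74 + 57) + 31) = -15/7*(-213) - (-72 + sqrt(-83 + 1)) = 3195/7 - (-72 + sqrt(-82)) = 3195/7 - (-72 + I*sqrt(82)) = 3195/7 + (72 - I*sqrt(82)) = 3699/7 - I*sqrt(82)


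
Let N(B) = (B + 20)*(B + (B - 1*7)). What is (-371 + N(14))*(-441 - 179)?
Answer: -212660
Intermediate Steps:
N(B) = (-7 + 2*B)*(20 + B) (N(B) = (20 + B)*(B + (B - 7)) = (20 + B)*(B + (-7 + B)) = (20 + B)*(-7 + 2*B) = (-7 + 2*B)*(20 + B))
(-371 + N(14))*(-441 - 179) = (-371 + (-140 + 2*14² + 33*14))*(-441 - 179) = (-371 + (-140 + 2*196 + 462))*(-620) = (-371 + (-140 + 392 + 462))*(-620) = (-371 + 714)*(-620) = 343*(-620) = -212660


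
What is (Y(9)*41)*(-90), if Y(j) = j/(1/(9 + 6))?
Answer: -498150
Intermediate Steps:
Y(j) = 15*j (Y(j) = j/(1/15) = j*15 = 15*j)
(Y(9)*41)*(-90) = ((15*9)*41)*(-90) = (135*41)*(-90) = 5535*(-90) = -498150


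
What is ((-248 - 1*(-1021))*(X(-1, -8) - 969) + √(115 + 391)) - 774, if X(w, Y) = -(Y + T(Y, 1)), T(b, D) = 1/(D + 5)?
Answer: -4462535/6 + √506 ≈ -7.4373e+5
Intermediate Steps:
T(b, D) = 1/(5 + D)
X(w, Y) = -⅙ - Y (X(w, Y) = -(Y + 1/(5 + 1)) = -(Y + 1/6) = -(Y + ⅙) = -(⅙ + Y) = -⅙ - Y)
((-248 - 1*(-1021))*(X(-1, -8) - 969) + √(115 + 391)) - 774 = ((-248 - 1*(-1021))*((-⅙ - 1*(-8)) - 969) + √(115 + 391)) - 774 = ((-248 + 1021)*((-⅙ + 8) - 969) + √506) - 774 = (773*(47/6 - 969) + √506) - 774 = (773*(-5767/6) + √506) - 774 = (-4457891/6 + √506) - 774 = -4462535/6 + √506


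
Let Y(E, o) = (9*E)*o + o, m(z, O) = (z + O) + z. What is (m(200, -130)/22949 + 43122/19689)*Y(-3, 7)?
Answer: -60358650352/150614287 ≈ -400.75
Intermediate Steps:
m(z, O) = O + 2*z (m(z, O) = (O + z) + z = O + 2*z)
Y(E, o) = o + 9*E*o (Y(E, o) = 9*E*o + o = o + 9*E*o)
(m(200, -130)/22949 + 43122/19689)*Y(-3, 7) = ((-130 + 2*200)/22949 + 43122/19689)*(7*(1 + 9*(-3))) = ((-130 + 400)*(1/22949) + 43122*(1/19689))*(7*(1 - 27)) = (270*(1/22949) + 14374/6563)*(7*(-26)) = (270/22949 + 14374/6563)*(-182) = (331640936/150614287)*(-182) = -60358650352/150614287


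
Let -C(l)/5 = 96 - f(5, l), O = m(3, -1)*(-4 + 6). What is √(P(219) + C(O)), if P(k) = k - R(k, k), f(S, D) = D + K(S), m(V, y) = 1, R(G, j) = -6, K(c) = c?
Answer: 2*I*√55 ≈ 14.832*I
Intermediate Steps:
f(S, D) = D + S
P(k) = 6 + k (P(k) = k - 1*(-6) = k + 6 = 6 + k)
O = 2 (O = 1*(-4 + 6) = 1*2 = 2)
C(l) = -455 + 5*l (C(l) = -5*(96 - (l + 5)) = -5*(96 - (5 + l)) = -5*(96 + (-5 - l)) = -5*(91 - l) = -455 + 5*l)
√(P(219) + C(O)) = √((6 + 219) + (-455 + 5*2)) = √(225 + (-455 + 10)) = √(225 - 445) = √(-220) = 2*I*√55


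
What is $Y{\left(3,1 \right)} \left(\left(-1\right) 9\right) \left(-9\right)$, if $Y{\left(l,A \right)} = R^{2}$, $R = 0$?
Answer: $0$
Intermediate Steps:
$Y{\left(l,A \right)} = 0$ ($Y{\left(l,A \right)} = 0^{2} = 0$)
$Y{\left(3,1 \right)} \left(\left(-1\right) 9\right) \left(-9\right) = 0 \left(\left(-1\right) 9\right) \left(-9\right) = 0 \left(-9\right) \left(-9\right) = 0 \left(-9\right) = 0$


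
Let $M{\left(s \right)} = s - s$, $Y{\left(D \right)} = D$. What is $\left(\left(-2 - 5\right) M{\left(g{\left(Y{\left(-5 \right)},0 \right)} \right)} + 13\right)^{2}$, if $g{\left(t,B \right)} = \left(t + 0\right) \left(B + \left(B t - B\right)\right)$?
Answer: $169$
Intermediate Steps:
$g{\left(t,B \right)} = B t^{2}$ ($g{\left(t,B \right)} = t \left(B + \left(- B + B t\right)\right) = t B t = B t^{2}$)
$M{\left(s \right)} = 0$
$\left(\left(-2 - 5\right) M{\left(g{\left(Y{\left(-5 \right)},0 \right)} \right)} + 13\right)^{2} = \left(\left(-2 - 5\right) 0 + 13\right)^{2} = \left(\left(-7\right) 0 + 13\right)^{2} = \left(0 + 13\right)^{2} = 13^{2} = 169$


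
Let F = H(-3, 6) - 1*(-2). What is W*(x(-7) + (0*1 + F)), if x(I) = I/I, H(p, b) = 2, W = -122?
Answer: -610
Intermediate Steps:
x(I) = 1
F = 4 (F = 2 - 1*(-2) = 2 + 2 = 4)
W*(x(-7) + (0*1 + F)) = -122*(1 + (0*1 + 4)) = -122*(1 + (0 + 4)) = -122*(1 + 4) = -122*5 = -610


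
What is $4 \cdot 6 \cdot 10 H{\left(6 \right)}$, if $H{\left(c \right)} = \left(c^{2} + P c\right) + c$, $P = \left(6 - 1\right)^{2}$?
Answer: $46080$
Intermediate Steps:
$P = 25$ ($P = 5^{2} = 25$)
$H{\left(c \right)} = c^{2} + 26 c$ ($H{\left(c \right)} = \left(c^{2} + 25 c\right) + c = c^{2} + 26 c$)
$4 \cdot 6 \cdot 10 H{\left(6 \right)} = 4 \cdot 6 \cdot 10 \cdot 6 \left(26 + 6\right) = 24 \cdot 10 \cdot 6 \cdot 32 = 240 \cdot 192 = 46080$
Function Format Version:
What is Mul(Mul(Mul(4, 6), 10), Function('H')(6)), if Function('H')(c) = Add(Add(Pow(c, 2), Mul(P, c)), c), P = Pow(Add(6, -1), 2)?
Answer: 46080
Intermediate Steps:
P = 25 (P = Pow(5, 2) = 25)
Function('H')(c) = Add(Pow(c, 2), Mul(26, c)) (Function('H')(c) = Add(Add(Pow(c, 2), Mul(25, c)), c) = Add(Pow(c, 2), Mul(26, c)))
Mul(Mul(Mul(4, 6), 10), Function('H')(6)) = Mul(Mul(Mul(4, 6), 10), Mul(6, Add(26, 6))) = Mul(Mul(24, 10), Mul(6, 32)) = Mul(240, 192) = 46080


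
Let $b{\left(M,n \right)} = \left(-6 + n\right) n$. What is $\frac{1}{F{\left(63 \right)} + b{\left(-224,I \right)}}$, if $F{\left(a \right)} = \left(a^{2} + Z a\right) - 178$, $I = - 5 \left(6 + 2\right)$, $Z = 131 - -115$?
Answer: $\frac{1}{21129} \approx 4.7328 \cdot 10^{-5}$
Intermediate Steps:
$Z = 246$ ($Z = 131 + 115 = 246$)
$I = -40$ ($I = \left(-5\right) 8 = -40$)
$F{\left(a \right)} = -178 + a^{2} + 246 a$ ($F{\left(a \right)} = \left(a^{2} + 246 a\right) - 178 = -178 + a^{2} + 246 a$)
$b{\left(M,n \right)} = n \left(-6 + n\right)$
$\frac{1}{F{\left(63 \right)} + b{\left(-224,I \right)}} = \frac{1}{\left(-178 + 63^{2} + 246 \cdot 63\right) - 40 \left(-6 - 40\right)} = \frac{1}{\left(-178 + 3969 + 15498\right) - -1840} = \frac{1}{19289 + 1840} = \frac{1}{21129}$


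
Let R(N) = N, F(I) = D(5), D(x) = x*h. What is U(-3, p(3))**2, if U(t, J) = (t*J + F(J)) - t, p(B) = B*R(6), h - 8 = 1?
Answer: 36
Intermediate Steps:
h = 9 (h = 8 + 1 = 9)
D(x) = 9*x (D(x) = x*9 = 9*x)
F(I) = 45 (F(I) = 9*5 = 45)
p(B) = 6*B (p(B) = B*6 = 6*B)
U(t, J) = 45 - t + J*t (U(t, J) = (t*J + 45) - t = (J*t + 45) - t = (45 + J*t) - t = 45 - t + J*t)
U(-3, p(3))**2 = (45 - 1*(-3) + (6*3)*(-3))**2 = (45 + 3 + 18*(-3))**2 = (45 + 3 - 54)**2 = (-6)**2 = 36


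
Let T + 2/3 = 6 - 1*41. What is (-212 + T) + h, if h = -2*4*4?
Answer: -839/3 ≈ -279.67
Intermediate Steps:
T = -107/3 (T = -⅔ + (6 - 1*41) = -⅔ + (6 - 41) = -⅔ - 35 = -107/3 ≈ -35.667)
h = -32 (h = -8*4 = -32)
(-212 + T) + h = (-212 - 107/3) - 32 = -743/3 - 32 = -839/3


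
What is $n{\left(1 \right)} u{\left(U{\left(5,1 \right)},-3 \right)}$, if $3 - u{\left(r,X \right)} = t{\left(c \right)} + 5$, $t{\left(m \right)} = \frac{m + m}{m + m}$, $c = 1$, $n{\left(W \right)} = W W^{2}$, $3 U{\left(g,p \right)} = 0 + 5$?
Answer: $-3$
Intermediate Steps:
$U{\left(g,p \right)} = \frac{5}{3}$ ($U{\left(g,p \right)} = \frac{0 + 5}{3} = \frac{1}{3} \cdot 5 = \frac{5}{3}$)
$n{\left(W \right)} = W^{3}$
$t{\left(m \right)} = 1$ ($t{\left(m \right)} = \frac{2 m}{2 m} = 2 m \frac{1}{2 m} = 1$)
$u{\left(r,X \right)} = -3$ ($u{\left(r,X \right)} = 3 - \left(1 + 5\right) = 3 - 6 = -3$)
$n{\left(1 \right)} u{\left(U{\left(5,1 \right)},-3 \right)} = 1^{3} \left(-3\right) = 1 \left(-3\right) = -3$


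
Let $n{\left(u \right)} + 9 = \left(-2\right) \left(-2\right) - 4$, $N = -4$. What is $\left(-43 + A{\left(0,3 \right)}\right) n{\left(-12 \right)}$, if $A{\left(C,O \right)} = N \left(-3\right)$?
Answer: $279$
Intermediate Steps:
$A{\left(C,O \right)} = 12$ ($A{\left(C,O \right)} = \left(-4\right) \left(-3\right) = 12$)
$n{\left(u \right)} = -9$ ($n{\left(u \right)} = -9 - 0 = -9 + \left(4 - 4\right) = -9 + 0 = -9$)
$\left(-43 + A{\left(0,3 \right)}\right) n{\left(-12 \right)} = \left(-43 + 12\right) \left(-9\right) = \left(-31\right) \left(-9\right) = 279$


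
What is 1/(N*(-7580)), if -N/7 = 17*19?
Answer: 1/17138380 ≈ 5.8349e-8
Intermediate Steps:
N = -2261 (N = -119*19 = -7*323 = -2261)
1/(N*(-7580)) = 1/(-2261*(-7580)) = -1/2261*(-1/7580) = 1/17138380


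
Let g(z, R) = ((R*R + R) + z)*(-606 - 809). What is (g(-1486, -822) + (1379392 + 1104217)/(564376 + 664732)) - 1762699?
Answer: -1173293882439203/1229108 ≈ -9.5459e+8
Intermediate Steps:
g(z, R) = -1415*R - 1415*z - 1415*R**2 (g(z, R) = ((R**2 + R) + z)*(-1415) = ((R + R**2) + z)*(-1415) = (R + z + R**2)*(-1415) = -1415*R - 1415*z - 1415*R**2)
(g(-1486, -822) + (1379392 + 1104217)/(564376 + 664732)) - 1762699 = ((-1415*(-822) - 1415*(-1486) - 1415*(-822)**2) + (1379392 + 1104217)/(564376 + 664732)) - 1762699 = ((1163130 + 2102690 - 1415*675684) + 2483609/1229108) - 1762699 = ((1163130 + 2102690 - 956092860) + 2483609*(1/1229108)) - 1762699 = (-952827040 + 2483609/1229108) - 1762699 = -1171127334996711/1229108 - 1762699 = -1173293882439203/1229108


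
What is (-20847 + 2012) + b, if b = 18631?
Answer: -204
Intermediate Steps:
(-20847 + 2012) + b = (-20847 + 2012) + 18631 = -18835 + 18631 = -204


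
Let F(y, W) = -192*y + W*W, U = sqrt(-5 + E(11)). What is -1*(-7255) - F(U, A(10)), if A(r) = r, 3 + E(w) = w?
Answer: 7155 + 192*sqrt(3) ≈ 7487.6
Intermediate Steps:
E(w) = -3 + w
U = sqrt(3) (U = sqrt(-5 + (-3 + 11)) = sqrt(-5 + 8) = sqrt(3) ≈ 1.7320)
F(y, W) = W**2 - 192*y (F(y, W) = -192*y + W**2 = W**2 - 192*y)
-1*(-7255) - F(U, A(10)) = -1*(-7255) - (10**2 - 192*sqrt(3)) = 7255 - (100 - 192*sqrt(3)) = 7255 + (-100 + 192*sqrt(3)) = 7155 + 192*sqrt(3)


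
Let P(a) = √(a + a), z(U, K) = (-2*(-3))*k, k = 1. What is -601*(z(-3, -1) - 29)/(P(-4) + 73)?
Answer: 1009079/5337 - 27646*I*√2/5337 ≈ 189.07 - 7.3257*I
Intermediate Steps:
z(U, K) = 6 (z(U, K) = -2*(-3)*1 = 6*1 = 6)
P(a) = √2*√a (P(a) = √(2*a) = √2*√a)
-601*(z(-3, -1) - 29)/(P(-4) + 73) = -601*(6 - 29)/(√2*√(-4) + 73) = -(-13823)/(√2*(2*I) + 73) = -(-13823)/(2*I*√2 + 73) = -(-13823)/(73 + 2*I*√2) = 13823/(73 + 2*I*√2)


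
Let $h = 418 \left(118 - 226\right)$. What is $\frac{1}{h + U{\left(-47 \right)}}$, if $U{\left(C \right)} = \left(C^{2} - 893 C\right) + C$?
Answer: $- \frac{1}{1011} \approx -0.00098912$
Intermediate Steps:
$U{\left(C \right)} = C^{2} - 892 C$
$h = -45144$ ($h = 418 \left(118 - 226\right) = 418 \left(-108\right) = -45144$)
$\frac{1}{h + U{\left(-47 \right)}} = \frac{1}{-45144 - 47 \left(-892 - 47\right)} = \frac{1}{-45144 - -44133} = \frac{1}{-45144 + 44133} = \frac{1}{-1011} = - \frac{1}{1011}$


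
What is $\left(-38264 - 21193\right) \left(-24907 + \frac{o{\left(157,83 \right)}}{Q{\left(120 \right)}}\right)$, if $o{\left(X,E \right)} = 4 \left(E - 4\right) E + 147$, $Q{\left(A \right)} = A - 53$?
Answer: $\frac{97651820058}{67} \approx 1.4575 \cdot 10^{9}$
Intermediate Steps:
$Q{\left(A \right)} = -53 + A$
$o{\left(X,E \right)} = 147 + E \left(-16 + 4 E\right)$ ($o{\left(X,E \right)} = 4 \left(-4 + E\right) E + 147 = \left(-16 + 4 E\right) E + 147 = E \left(-16 + 4 E\right) + 147 = 147 + E \left(-16 + 4 E\right)$)
$\left(-38264 - 21193\right) \left(-24907 + \frac{o{\left(157,83 \right)}}{Q{\left(120 \right)}}\right) = \left(-38264 - 21193\right) \left(-24907 + \frac{147 - 1328 + 4 \cdot 83^{2}}{-53 + 120}\right) = - 59457 \left(-24907 + \frac{147 - 1328 + 4 \cdot 6889}{67}\right) = - 59457 \left(-24907 + \left(147 - 1328 + 27556\right) \frac{1}{67}\right) = - 59457 \left(-24907 + 26375 \cdot \frac{1}{67}\right) = - 59457 \left(-24907 + \frac{26375}{67}\right) = \left(-59457\right) \left(- \frac{1642394}{67}\right) = \frac{97651820058}{67}$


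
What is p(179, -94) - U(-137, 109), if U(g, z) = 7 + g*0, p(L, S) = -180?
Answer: -187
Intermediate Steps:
U(g, z) = 7 (U(g, z) = 7 + 0 = 7)
p(179, -94) - U(-137, 109) = -180 - 1*7 = -180 - 7 = -187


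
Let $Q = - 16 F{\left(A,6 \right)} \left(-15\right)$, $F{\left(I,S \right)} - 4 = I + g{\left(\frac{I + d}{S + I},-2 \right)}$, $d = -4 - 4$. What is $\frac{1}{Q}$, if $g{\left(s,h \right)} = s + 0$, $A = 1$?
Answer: $\frac{1}{960} \approx 0.0010417$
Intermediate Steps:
$d = -8$
$g{\left(s,h \right)} = s$
$F{\left(I,S \right)} = 4 + I + \frac{-8 + I}{I + S}$ ($F{\left(I,S \right)} = 4 + \left(I + \frac{I - 8}{S + I}\right) = 4 + \left(I + \frac{-8 + I}{I + S}\right) = 4 + I + \frac{-8 + I}{I + S}$)
$Q = 960$ ($Q = - 16 \frac{-8 + 1 + \left(4 + 1\right) \left(1 + 6\right)}{1 + 6} \left(-15\right) = - 16 \frac{-8 + 1 + 5 \cdot 7}{7} \left(-15\right) = - 16 \frac{-8 + 1 + 35}{7} \left(-15\right) = - 16 \cdot \frac{1}{7} \cdot 28 \left(-15\right) = \left(-16\right) 4 \left(-15\right) = \left(-64\right) \left(-15\right) = 960$)
$\frac{1}{Q} = \frac{1}{960}$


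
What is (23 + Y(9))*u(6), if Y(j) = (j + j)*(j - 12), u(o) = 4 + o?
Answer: -310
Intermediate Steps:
Y(j) = 2*j*(-12 + j) (Y(j) = (2*j)*(-12 + j) = 2*j*(-12 + j))
(23 + Y(9))*u(6) = (23 + 2*9*(-12 + 9))*(4 + 6) = (23 + 2*9*(-3))*10 = (23 - 54)*10 = -31*10 = -310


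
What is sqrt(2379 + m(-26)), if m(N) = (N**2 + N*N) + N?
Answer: sqrt(3705) ≈ 60.869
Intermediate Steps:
m(N) = N + 2*N**2 (m(N) = (N**2 + N**2) + N = 2*N**2 + N = N + 2*N**2)
sqrt(2379 + m(-26)) = sqrt(2379 - 26*(1 + 2*(-26))) = sqrt(2379 - 26*(1 - 52)) = sqrt(2379 - 26*(-51)) = sqrt(2379 + 1326) = sqrt(3705)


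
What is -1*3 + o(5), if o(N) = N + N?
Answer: 7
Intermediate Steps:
o(N) = 2*N
-1*3 + o(5) = -1*3 + 2*5 = -3 + 10 = 7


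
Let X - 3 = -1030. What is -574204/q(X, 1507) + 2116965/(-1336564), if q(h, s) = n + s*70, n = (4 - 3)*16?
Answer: -495406452173/70507760692 ≈ -7.0263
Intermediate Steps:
X = -1027 (X = 3 - 1030 = -1027)
n = 16 (n = 1*16 = 16)
q(h, s) = 16 + 70*s (q(h, s) = 16 + s*70 = 16 + 70*s)
-574204/q(X, 1507) + 2116965/(-1336564) = -574204/(16 + 70*1507) + 2116965/(-1336564) = -574204/(16 + 105490) + 2116965*(-1/1336564) = -574204/105506 - 2116965/1336564 = -574204*1/105506 - 2116965/1336564 = -287102/52753 - 2116965/1336564 = -495406452173/70507760692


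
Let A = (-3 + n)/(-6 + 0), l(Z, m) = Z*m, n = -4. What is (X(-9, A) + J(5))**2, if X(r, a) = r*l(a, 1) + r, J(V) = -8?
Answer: 3025/4 ≈ 756.25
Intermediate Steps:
A = 7/6 (A = (-3 - 4)/(-6 + 0) = -7/(-6) = -7*(-1/6) = 7/6 ≈ 1.1667)
X(r, a) = r + a*r (X(r, a) = r*(a*1) + r = r*a + r = a*r + r = r + a*r)
(X(-9, A) + J(5))**2 = (-9*(1 + 7/6) - 8)**2 = (-9*13/6 - 8)**2 = (-39/2 - 8)**2 = (-55/2)**2 = 3025/4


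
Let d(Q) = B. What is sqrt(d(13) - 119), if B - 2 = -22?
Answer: I*sqrt(139) ≈ 11.79*I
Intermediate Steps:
B = -20 (B = 2 - 22 = -20)
d(Q) = -20
sqrt(d(13) - 119) = sqrt(-20 - 119) = sqrt(-139) = I*sqrt(139)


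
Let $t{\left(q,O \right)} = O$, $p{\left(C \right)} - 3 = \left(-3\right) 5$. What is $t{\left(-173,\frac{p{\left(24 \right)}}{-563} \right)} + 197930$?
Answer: $\frac{111434602}{563} \approx 1.9793 \cdot 10^{5}$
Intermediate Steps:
$p{\left(C \right)} = -12$ ($p{\left(C \right)} = 3 - 15 = -12$)
$t{\left(-173,\frac{p{\left(24 \right)}}{-563} \right)} + 197930 = - \frac{12}{-563} + 197930 = \left(-12\right) \left(- \frac{1}{563}\right) + 197930 = \frac{12}{563} + 197930 = \frac{111434602}{563}$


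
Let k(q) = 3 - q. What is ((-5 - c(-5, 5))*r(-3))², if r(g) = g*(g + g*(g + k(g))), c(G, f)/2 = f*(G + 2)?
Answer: 810000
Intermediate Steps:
c(G, f) = 2*f*(2 + G) (c(G, f) = 2*(f*(G + 2)) = 2*(f*(2 + G)) = 2*f*(2 + G))
r(g) = 4*g² (r(g) = g*(g + g*(g + (3 - g))) = g*(g + g*3) = g*(g + 3*g) = g*(4*g) = 4*g²)
((-5 - c(-5, 5))*r(-3))² = ((-5 - 2*5*(2 - 5))*(4*(-3)²))² = ((-5 - 2*5*(-3))*(4*9))² = ((-5 - 1*(-30))*36)² = ((-5 + 30)*36)² = (25*36)² = 900² = 810000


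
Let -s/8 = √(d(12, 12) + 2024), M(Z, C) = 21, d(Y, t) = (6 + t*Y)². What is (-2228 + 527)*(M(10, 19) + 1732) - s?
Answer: -2981853 + 16*√6131 ≈ -2.9806e+6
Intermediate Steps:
d(Y, t) = (6 + Y*t)²
s = -16*√6131 (s = -8*√((6 + 12*12)² + 2024) = -8*√((6 + 144)² + 2024) = -8*√(150² + 2024) = -8*√(22500 + 2024) = -16*√6131 ≈ -1252.8)
(-2228 + 527)*(M(10, 19) + 1732) - s = (-2228 + 527)*(21 + 1732) - (-16)*√6131 = -1701*1753 + 16*√6131 = -2981853 + 16*√6131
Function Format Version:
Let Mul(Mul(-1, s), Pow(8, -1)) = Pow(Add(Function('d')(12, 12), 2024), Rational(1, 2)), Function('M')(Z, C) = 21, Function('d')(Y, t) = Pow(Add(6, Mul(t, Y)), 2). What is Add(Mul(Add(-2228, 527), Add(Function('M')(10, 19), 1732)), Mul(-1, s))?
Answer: Add(-2981853, Mul(16, Pow(6131, Rational(1, 2)))) ≈ -2.9806e+6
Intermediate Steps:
Function('d')(Y, t) = Pow(Add(6, Mul(Y, t)), 2)
s = Mul(-16, Pow(6131, Rational(1, 2))) (s = Mul(-8, Pow(Add(Pow(Add(6, Mul(12, 12)), 2), 2024), Rational(1, 2))) = Mul(-8, Pow(Add(Pow(Add(6, 144), 2), 2024), Rational(1, 2))) = Mul(-8, Pow(Add(Pow(150, 2), 2024), Rational(1, 2))) = Mul(-8, Pow(Add(22500, 2024), Rational(1, 2))) = Mul(-8, Pow(24524, Rational(1, 2))) = Mul(-8, Mul(2, Pow(6131, Rational(1, 2)))) = Mul(-16, Pow(6131, Rational(1, 2))) ≈ -1252.8)
Add(Mul(Add(-2228, 527), Add(Function('M')(10, 19), 1732)), Mul(-1, s)) = Add(Mul(Add(-2228, 527), Add(21, 1732)), Mul(-1, Mul(-16, Pow(6131, Rational(1, 2))))) = Add(Mul(-1701, 1753), Mul(16, Pow(6131, Rational(1, 2)))) = Add(-2981853, Mul(16, Pow(6131, Rational(1, 2))))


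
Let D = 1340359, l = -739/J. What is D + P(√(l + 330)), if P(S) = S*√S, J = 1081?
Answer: 1340359 + 1081^(¼)*355991^(¾)/1081 ≈ 1.3404e+6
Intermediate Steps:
l = -739/1081 ≈ -0.68363
P(S) = S^(3/2)
D + P(√(l + 330)) = 1340359 + (√(-739/1081 + 330))^(3/2) = 1340359 + (√(355991/1081))^(3/2) = 1340359 + (√384826271/1081)^(3/2) = 1340359 + 1081^(¼)*355991^(¾)/1081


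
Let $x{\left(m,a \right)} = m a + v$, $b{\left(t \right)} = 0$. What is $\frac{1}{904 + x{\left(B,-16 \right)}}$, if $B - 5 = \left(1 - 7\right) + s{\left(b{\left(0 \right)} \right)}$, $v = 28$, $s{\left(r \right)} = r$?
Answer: $\frac{1}{948} \approx 0.0010549$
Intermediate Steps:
$B = -1$ ($B = 5 + \left(\left(1 - 7\right) + 0\right) = 5 + \left(-6 + 0\right) = 5 - 6 = -1$)
$x{\left(m,a \right)} = 28 + a m$ ($x{\left(m,a \right)} = m a + 28 = a m + 28 = 28 + a m$)
$\frac{1}{904 + x{\left(B,-16 \right)}} = \frac{1}{904 + \left(28 - -16\right)} = \frac{1}{904 + \left(28 + 16\right)} = \frac{1}{904 + 44} = \frac{1}{948}$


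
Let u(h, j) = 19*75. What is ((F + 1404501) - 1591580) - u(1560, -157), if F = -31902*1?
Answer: -220406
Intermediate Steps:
F = -31902
u(h, j) = 1425
((F + 1404501) - 1591580) - u(1560, -157) = ((-31902 + 1404501) - 1591580) - 1*1425 = (1372599 - 1591580) - 1425 = -218981 - 1425 = -220406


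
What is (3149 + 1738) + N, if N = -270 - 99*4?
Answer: 4221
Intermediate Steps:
N = -666 (N = -270 - 396 = -666)
(3149 + 1738) + N = (3149 + 1738) - 666 = 4887 - 666 = 4221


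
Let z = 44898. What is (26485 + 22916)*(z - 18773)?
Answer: 1290601125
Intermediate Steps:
(26485 + 22916)*(z - 18773) = (26485 + 22916)*(44898 - 18773) = 49401*26125 = 1290601125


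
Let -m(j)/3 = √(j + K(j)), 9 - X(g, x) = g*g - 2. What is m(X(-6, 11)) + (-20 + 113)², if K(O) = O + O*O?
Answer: 8649 - 15*√23 ≈ 8577.1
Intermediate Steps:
K(O) = O + O²
X(g, x) = 11 - g² (X(g, x) = 9 - (g*g - 2) = 9 - (g² - 2) = 9 - (-2 + g²) = 9 + (2 - g²) = 11 - g²)
m(j) = -3*√(j + j*(1 + j))
m(X(-6, 11)) + (-20 + 113)² = -3*5*√23 + (-20 + 113)² = -3*5*√23 + 93² = -3*5*√23 + 8649 = -15*√23 + 8649 = 8649 - 15*√23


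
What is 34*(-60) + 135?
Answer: -1905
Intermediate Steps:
34*(-60) + 135 = -2040 + 135 = -1905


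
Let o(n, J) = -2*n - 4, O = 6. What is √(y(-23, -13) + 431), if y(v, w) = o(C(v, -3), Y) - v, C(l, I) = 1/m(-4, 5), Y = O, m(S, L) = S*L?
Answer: √45010/10 ≈ 21.216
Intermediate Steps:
m(S, L) = L*S
Y = 6
C(l, I) = -1/20 (C(l, I) = 1/(5*(-4)) = 1/(-20) = -1/20)
o(n, J) = -4 - 2*n
y(v, w) = -39/10 - v (y(v, w) = (-4 - 2*(-1/20)) - v = (-4 + ⅒) - v = -39/10 - v)
√(y(-23, -13) + 431) = √((-39/10 - 1*(-23)) + 431) = √((-39/10 + 23) + 431) = √(191/10 + 431) = √(4501/10) = √45010/10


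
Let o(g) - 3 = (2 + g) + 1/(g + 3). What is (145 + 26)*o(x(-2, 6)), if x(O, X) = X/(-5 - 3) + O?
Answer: 4275/4 ≈ 1068.8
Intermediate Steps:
x(O, X) = O - X/8 (x(O, X) = X/(-8) + O = -X/8 + O = O - X/8)
o(g) = 5 + g + 1/(3 + g) (o(g) = 3 + ((2 + g) + 1/(g + 3)) = 3 + ((2 + g) + 1/(3 + g)) = 3 + (2 + g + 1/(3 + g)) = 5 + g + 1/(3 + g))
(145 + 26)*o(x(-2, 6)) = (145 + 26)*((16 + (-2 - 1/8*6)**2 + 8*(-2 - 1/8*6))/(3 + (-2 - 1/8*6))) = 171*((16 + (-2 - 3/4)**2 + 8*(-2 - 3/4))/(3 + (-2 - 3/4))) = 171*((16 + (-11/4)**2 + 8*(-11/4))/(3 - 11/4)) = 171*((16 + 121/16 - 22)/(1/4)) = 171*(4*(25/16)) = 171*(25/4) = 4275/4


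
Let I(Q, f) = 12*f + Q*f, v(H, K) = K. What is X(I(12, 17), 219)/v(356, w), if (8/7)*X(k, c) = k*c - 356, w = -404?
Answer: -155743/808 ≈ -192.75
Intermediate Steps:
X(k, c) = -623/2 + 7*c*k/8 (X(k, c) = 7*(k*c - 356)/8 = 7*(c*k - 356)/8 = 7*(-356 + c*k)/8 = -623/2 + 7*c*k/8)
X(I(12, 17), 219)/v(356, w) = (-623/2 + (7/8)*219*(17*(12 + 12)))/(-404) = (-623/2 + (7/8)*219*(17*24))*(-1/404) = (-623/2 + (7/8)*219*408)*(-1/404) = (-623/2 + 78183)*(-1/404) = (155743/2)*(-1/404) = -155743/808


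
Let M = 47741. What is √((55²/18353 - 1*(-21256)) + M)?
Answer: √23240495040998/18353 ≈ 262.67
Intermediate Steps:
√((55²/18353 - 1*(-21256)) + M) = √((55²/18353 - 1*(-21256)) + 47741) = √((3025*(1/18353) + 21256) + 47741) = √((3025/18353 + 21256) + 47741) = √(390114393/18353 + 47741) = √(1266304966/18353) = √23240495040998/18353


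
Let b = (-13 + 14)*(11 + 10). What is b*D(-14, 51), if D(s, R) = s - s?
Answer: 0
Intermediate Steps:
D(s, R) = 0
b = 21 (b = 1*21 = 21)
b*D(-14, 51) = 21*0 = 0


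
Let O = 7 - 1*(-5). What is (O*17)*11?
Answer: 2244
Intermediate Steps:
O = 12 (O = 7 + 5 = 12)
(O*17)*11 = (12*17)*11 = 204*11 = 2244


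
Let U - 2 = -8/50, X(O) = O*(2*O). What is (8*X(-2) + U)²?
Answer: 2709316/625 ≈ 4334.9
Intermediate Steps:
X(O) = 2*O²
U = 46/25 (U = 2 - 8/50 = 2 - 8*1/50 = 2 - 4/25 = 46/25 ≈ 1.8400)
(8*X(-2) + U)² = (8*(2*(-2)²) + 46/25)² = (8*(2*4) + 46/25)² = (8*8 + 46/25)² = (64 + 46/25)² = (1646/25)² = 2709316/625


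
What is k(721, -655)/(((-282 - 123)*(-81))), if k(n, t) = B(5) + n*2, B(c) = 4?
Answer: 482/10935 ≈ 0.044079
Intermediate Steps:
k(n, t) = 4 + 2*n (k(n, t) = 4 + n*2 = 4 + 2*n)
k(721, -655)/(((-282 - 123)*(-81))) = (4 + 2*721)/(((-282 - 123)*(-81))) = (4 + 1442)/((-405*(-81))) = 1446/32805 = 1446*(1/32805) = 482/10935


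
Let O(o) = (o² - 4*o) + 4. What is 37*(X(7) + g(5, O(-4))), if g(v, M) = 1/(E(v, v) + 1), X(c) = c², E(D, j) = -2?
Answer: 1776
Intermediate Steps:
O(o) = 4 + o² - 4*o
g(v, M) = -1 (g(v, M) = 1/(-2 + 1) = 1/(-1) = -1)
37*(X(7) + g(5, O(-4))) = 37*(7² - 1) = 37*(49 - 1) = 37*48 = 1776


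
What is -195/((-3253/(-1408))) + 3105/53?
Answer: -4451115/172409 ≈ -25.817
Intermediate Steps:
-195/((-3253/(-1408))) + 3105/53 = -195/((-3253*(-1/1408))) + 3105*(1/53) = -195/3253/1408 + 3105/53 = -195*1408/3253 + 3105/53 = -274560/3253 + 3105/53 = -4451115/172409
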